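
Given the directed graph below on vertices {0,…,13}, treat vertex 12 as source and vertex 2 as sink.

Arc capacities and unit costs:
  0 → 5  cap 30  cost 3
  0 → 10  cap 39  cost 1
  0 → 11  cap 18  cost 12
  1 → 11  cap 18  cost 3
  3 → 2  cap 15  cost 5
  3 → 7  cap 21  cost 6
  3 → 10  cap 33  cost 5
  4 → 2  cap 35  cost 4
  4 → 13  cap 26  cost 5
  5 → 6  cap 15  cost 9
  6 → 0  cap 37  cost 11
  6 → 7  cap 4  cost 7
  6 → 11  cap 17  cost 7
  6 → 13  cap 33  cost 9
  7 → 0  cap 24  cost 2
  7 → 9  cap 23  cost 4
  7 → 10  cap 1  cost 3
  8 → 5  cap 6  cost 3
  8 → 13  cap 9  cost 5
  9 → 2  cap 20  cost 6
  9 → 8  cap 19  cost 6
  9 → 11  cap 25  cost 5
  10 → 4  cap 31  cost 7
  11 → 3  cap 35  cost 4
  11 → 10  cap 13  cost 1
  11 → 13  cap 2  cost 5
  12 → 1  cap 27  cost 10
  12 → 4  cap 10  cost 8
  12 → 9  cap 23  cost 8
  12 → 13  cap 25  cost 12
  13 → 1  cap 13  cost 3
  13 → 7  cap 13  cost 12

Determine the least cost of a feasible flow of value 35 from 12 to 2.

Minimum cost for 35 units: 510

shortest-cost path #1: 12→4→2 push 10 @ unit cost 12 (adds 120)
shortest-cost path #2: 12→9→2 push 20 @ unit cost 14 (adds 280)
shortest-cost path #3: 12→1→11→3→2 push 5 @ unit cost 22 (adds 110)
total cost = 510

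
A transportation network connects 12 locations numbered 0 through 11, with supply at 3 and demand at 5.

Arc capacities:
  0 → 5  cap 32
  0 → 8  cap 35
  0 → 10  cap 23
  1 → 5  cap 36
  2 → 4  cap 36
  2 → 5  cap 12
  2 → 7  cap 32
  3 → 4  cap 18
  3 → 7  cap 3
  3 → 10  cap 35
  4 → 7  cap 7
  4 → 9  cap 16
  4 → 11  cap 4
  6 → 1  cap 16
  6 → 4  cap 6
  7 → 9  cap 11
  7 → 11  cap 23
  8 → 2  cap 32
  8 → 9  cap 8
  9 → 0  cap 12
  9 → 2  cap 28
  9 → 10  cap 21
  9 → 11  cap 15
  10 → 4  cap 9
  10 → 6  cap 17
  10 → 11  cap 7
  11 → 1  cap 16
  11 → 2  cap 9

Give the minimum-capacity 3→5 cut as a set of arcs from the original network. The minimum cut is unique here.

augment #1: 3→4→9→0→5 push 12
augment #2: 3→4→9→2→5 push 4
augment #3: 3→4→11→1→5 push 2
augment #4: 3→7→9→2→5 push 3
augment #5: 3→10→6→1→5 push 16
augment #6: 3→10→11→1→5 push 7
augment #7: 3→10→4→11→1→5 push 2
augment #8: 3→10→4→7→9→2→5 push 5
augment #9: 3→10→4→7→11→1→5 push 2
max flow = 53; residual-reachable set from 3 gives S-side
cut edges (S→T): {(3,7), (4,7), (4,9), (4,11), (6,1), (10,11)} total cap 53

Min-cut arcs: {(3,7), (4,7), (4,9), (4,11), (6,1), (10,11)} (total capacity 53)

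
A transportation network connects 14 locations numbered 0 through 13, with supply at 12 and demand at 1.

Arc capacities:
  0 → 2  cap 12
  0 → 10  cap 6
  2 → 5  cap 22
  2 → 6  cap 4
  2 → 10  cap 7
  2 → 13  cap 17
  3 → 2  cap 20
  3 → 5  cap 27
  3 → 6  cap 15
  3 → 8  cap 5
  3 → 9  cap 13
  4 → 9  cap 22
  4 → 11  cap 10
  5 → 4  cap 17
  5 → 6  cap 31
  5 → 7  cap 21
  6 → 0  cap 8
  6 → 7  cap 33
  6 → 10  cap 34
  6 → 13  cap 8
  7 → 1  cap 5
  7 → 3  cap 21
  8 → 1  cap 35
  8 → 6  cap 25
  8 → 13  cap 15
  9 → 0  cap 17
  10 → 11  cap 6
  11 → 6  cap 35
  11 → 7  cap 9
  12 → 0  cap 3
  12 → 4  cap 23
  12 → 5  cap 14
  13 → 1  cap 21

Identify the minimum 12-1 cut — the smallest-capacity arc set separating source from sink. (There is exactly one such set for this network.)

Min-cut arcs: {(3,8), (7,1), (13,1)} (total capacity 31)

augment #1: 12→5→7→1 push 5
augment #2: 12→0→2→13→1 push 3
augment #3: 12→5→6→13→1 push 8
augment #4: 12→5→7→3→8→1 push 1
augment #5: 12→4→9→0→2→13→1 push 9
augment #6: 12→4→11→7→3→8→1 push 4
augment #7: 12→4→11→7→3→2→13→1 push 1
max flow = 31; residual-reachable set from 12 gives S-side
cut edges (S→T): {(3,8), (7,1), (13,1)} total cap 31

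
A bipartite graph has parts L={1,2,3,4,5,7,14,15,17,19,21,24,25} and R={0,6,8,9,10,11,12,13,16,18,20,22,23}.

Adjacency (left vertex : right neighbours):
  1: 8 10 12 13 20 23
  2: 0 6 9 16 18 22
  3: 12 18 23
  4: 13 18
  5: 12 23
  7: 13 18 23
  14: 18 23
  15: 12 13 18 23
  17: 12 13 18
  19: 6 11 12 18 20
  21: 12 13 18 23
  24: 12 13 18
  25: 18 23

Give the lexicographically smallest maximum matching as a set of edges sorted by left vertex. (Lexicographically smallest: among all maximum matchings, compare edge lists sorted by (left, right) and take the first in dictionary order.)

Lex-smallest maximum matching: {(1,8), (2,0), (3,12), (4,13), (5,23), (7,18), (19,6)}

|M| = 7 (so the lex-smallest maximum matching has 7 edges)
process left vertices in ascending order; for each, take the smallest-labelled available neighbour that still permits 7 edges overall, or leave it unmatched if none does
lex-smallest matching: {1-8, 2-0, 3-12, 4-13, 5-23, 7-18, 19-6}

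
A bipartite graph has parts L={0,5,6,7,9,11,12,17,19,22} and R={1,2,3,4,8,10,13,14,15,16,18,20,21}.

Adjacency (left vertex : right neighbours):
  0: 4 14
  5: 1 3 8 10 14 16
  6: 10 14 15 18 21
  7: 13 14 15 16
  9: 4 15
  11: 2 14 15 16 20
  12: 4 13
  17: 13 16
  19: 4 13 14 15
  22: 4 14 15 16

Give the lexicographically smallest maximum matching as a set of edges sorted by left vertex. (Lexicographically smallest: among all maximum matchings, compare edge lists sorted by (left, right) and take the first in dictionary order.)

Lex-smallest maximum matching: {(0,4), (5,1), (6,10), (7,13), (9,15), (11,2), (17,16), (19,14)}

|M| = 8 (so the lex-smallest maximum matching has 8 edges)
process left vertices in ascending order; for each, take the smallest-labelled available neighbour that still permits 8 edges overall, or leave it unmatched if none does
lex-smallest matching: {0-4, 5-1, 6-10, 7-13, 9-15, 11-2, 17-16, 19-14}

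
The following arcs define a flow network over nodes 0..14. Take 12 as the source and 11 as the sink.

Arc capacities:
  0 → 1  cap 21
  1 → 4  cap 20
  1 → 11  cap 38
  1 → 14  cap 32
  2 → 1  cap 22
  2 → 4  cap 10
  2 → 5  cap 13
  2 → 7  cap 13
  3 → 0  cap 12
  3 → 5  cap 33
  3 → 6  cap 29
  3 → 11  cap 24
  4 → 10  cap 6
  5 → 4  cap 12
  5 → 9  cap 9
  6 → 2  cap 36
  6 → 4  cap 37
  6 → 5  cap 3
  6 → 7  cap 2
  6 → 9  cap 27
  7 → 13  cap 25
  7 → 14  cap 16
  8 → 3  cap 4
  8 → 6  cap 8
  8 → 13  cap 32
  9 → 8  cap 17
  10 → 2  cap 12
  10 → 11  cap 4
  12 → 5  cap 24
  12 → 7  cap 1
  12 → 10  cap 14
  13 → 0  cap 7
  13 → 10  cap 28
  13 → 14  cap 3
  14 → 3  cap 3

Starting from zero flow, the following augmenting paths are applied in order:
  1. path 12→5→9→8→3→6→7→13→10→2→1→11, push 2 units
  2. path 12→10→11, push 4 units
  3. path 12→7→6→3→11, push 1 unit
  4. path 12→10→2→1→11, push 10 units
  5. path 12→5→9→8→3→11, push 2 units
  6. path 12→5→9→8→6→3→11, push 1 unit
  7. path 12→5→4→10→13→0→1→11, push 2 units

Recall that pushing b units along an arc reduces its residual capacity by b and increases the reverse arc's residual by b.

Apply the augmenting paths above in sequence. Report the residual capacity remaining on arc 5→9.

Residual capacity of (5,9): 4

after path 1 (12→5→9→8→3→6→7→13→10→2→1→11, push 2): res(5,9)=7
after path 2 (12→10→11, push 4): res(5,9)=7
after path 3 (12→7→6→3→11, push 1): res(5,9)=7
after path 4 (12→10→2→1→11, push 10): res(5,9)=7
after path 5 (12→5→9→8→3→11, push 2): res(5,9)=5
after path 6 (12→5→9→8→6→3→11, push 1): res(5,9)=4
after path 7 (12→5→4→10→13→0→1→11, push 2): res(5,9)=4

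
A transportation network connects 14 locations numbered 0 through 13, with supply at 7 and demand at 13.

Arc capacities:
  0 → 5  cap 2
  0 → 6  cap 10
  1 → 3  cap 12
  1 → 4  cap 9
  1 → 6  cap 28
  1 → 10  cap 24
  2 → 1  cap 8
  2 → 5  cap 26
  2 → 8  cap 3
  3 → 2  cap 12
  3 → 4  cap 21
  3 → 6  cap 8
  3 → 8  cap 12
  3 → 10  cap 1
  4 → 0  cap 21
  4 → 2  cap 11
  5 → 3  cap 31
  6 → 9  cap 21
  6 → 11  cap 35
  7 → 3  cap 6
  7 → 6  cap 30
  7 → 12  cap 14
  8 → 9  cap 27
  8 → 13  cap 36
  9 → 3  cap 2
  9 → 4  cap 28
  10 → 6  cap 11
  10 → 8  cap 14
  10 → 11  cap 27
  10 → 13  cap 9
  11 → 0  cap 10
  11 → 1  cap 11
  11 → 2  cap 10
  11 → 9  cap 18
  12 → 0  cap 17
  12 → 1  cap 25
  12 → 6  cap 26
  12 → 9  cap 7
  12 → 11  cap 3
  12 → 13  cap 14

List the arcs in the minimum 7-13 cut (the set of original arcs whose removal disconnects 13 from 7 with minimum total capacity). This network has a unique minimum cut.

Min-cut arcs: {(2,1), (2,8), (3,8), (3,10), (7,12), (11,1)} (total capacity 49)

augment #1: 7→12→13 push 14
augment #2: 7→3→8→13 push 6
augment #3: 7→6→9→3→8→13 push 2
augment #4: 7→6→11→1→10→13 push 9
augment #5: 7→6→11→2→8→13 push 3
augment #6: 7→6→11→1→3→8→13 push 2
augment #7: 7→6→11→0→5→3→8→13 push 2
augment #8: 7→6→11→2→1→10→8→13 push 7
augment #9: 7→6→9→4→2→1→10→8→13 push 1
augment #10: 7→6→9→4→2→5→3→10→8→13 push 1
augment #11: 7→6→9→4→2→5→3→1→10→8→13 push 2
max flow = 49; residual-reachable set from 7 gives S-side
cut edges (S→T): {(2,1), (2,8), (3,8), (3,10), (7,12), (11,1)} total cap 49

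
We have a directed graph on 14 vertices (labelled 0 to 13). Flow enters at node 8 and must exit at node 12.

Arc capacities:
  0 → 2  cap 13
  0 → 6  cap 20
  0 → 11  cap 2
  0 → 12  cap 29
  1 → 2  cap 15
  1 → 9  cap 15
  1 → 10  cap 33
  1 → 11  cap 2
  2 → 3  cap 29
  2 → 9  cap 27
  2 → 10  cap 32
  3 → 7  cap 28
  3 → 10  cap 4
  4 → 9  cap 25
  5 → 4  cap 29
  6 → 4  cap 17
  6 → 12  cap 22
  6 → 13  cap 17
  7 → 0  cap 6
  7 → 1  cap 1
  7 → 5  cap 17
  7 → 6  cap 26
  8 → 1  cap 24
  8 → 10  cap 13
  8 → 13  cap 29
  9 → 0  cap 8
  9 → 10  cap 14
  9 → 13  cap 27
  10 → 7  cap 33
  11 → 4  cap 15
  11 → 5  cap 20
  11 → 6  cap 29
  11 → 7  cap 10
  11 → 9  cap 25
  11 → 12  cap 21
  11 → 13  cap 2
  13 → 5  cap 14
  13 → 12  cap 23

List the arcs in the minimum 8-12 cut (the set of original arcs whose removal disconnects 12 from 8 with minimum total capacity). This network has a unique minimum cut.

augment #1: 8→13→12 push 23
augment #2: 8→1→11→12 push 2
augment #3: 8→1→9→0→12 push 8
augment #4: 8→10→7→0→12 push 6
augment #5: 8→10→7→6→12 push 7
augment #6: 8→1→10→7→6→12 push 14
augment #7: 8→13→5→4→9→10→7→6→12 push 1
max flow = 61; residual-reachable set from 8 gives S-side
cut edges (S→T): {(1,11), (6,12), (7,0), (9,0), (13,12)} total cap 61

Min-cut arcs: {(1,11), (6,12), (7,0), (9,0), (13,12)} (total capacity 61)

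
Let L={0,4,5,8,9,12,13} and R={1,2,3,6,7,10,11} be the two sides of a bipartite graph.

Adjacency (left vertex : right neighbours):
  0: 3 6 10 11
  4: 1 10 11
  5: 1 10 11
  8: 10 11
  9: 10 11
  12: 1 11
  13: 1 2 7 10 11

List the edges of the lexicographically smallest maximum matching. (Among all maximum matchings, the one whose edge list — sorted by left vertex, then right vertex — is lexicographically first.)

|M| = 5 (so the lex-smallest maximum matching has 5 edges)
process left vertices in ascending order; for each, take the smallest-labelled available neighbour that still permits 5 edges overall, or leave it unmatched if none does
lex-smallest matching: {0-3, 4-1, 5-10, 8-11, 13-2}

Lex-smallest maximum matching: {(0,3), (4,1), (5,10), (8,11), (13,2)}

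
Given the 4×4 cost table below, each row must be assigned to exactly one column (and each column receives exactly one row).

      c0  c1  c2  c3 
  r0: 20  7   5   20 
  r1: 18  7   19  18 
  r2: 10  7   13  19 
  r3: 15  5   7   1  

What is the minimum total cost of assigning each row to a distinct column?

Minimum assignment cost: 23

optimal assignment: row0→col2 (cost 5), row1→col1 (cost 7), row2→col0 (cost 10), row3→col3 (cost 1)
total = 5 + 7 + 10 + 1 = 23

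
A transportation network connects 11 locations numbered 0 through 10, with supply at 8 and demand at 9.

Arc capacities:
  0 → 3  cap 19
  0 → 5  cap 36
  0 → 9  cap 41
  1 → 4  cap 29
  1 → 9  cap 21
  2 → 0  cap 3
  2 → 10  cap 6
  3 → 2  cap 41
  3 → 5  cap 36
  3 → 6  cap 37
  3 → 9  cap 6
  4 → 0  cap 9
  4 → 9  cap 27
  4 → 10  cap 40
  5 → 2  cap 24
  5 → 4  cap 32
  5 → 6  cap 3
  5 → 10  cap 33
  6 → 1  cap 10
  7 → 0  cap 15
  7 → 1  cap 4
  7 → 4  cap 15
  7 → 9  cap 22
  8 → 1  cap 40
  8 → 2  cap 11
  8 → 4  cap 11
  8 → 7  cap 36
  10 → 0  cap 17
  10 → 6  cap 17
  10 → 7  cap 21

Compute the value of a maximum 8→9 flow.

augment #1: 8→1→9 bottleneck 21, total now 21
augment #2: 8→4→9 bottleneck 11, total now 32
augment #3: 8→7→9 bottleneck 22, total now 54
augment #4: 8→1→4→9 bottleneck 16, total now 70
augment #5: 8→2→0→9 bottleneck 3, total now 73
augment #6: 8→7→0→9 bottleneck 14, total now 87
augment #7: 8→1→4→0→9 bottleneck 3, total now 90
augment #8: 8→2→10→0→9 bottleneck 6, total now 96

Maximum flow value: 96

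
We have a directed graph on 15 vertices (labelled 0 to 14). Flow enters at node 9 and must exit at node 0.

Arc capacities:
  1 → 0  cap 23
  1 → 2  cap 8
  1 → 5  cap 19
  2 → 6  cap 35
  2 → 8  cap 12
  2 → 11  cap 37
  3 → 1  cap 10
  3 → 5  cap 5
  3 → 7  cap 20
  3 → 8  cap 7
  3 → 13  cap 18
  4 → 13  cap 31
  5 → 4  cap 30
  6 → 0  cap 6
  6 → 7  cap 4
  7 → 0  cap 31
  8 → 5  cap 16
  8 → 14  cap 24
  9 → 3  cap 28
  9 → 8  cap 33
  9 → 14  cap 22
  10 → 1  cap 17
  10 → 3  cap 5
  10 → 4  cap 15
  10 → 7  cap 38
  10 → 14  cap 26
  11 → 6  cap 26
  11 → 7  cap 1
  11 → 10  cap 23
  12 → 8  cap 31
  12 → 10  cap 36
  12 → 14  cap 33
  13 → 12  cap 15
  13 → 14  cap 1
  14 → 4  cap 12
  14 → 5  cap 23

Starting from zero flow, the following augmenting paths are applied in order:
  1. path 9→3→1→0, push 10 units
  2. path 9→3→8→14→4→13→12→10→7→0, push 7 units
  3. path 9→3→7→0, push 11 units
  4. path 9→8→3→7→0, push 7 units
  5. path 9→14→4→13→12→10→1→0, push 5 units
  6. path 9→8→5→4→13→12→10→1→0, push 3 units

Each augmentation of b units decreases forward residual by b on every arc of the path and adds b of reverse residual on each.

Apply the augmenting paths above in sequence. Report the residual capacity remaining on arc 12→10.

Residual capacity of (12,10): 21

after path 1 (9→3→1→0, push 10): res(12,10)=36
after path 2 (9→3→8→14→4→13→12→10→7→0, push 7): res(12,10)=29
after path 3 (9→3→7→0, push 11): res(12,10)=29
after path 4 (9→8→3→7→0, push 7): res(12,10)=29
after path 5 (9→14→4→13→12→10→1→0, push 5): res(12,10)=24
after path 6 (9→8→5→4→13→12→10→1→0, push 3): res(12,10)=21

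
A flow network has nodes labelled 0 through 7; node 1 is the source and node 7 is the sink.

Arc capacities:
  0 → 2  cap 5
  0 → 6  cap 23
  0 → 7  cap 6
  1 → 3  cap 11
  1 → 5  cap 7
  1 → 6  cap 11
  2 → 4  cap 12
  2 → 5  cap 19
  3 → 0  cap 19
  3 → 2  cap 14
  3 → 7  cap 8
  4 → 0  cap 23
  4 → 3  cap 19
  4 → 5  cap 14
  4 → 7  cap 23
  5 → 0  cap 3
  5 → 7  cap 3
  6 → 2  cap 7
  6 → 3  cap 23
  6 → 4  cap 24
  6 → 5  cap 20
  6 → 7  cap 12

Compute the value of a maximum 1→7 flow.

augment #1: 1→3→7 bottleneck 8, total now 8
augment #2: 1→5→7 bottleneck 3, total now 11
augment #3: 1→6→7 bottleneck 11, total now 22
augment #4: 1→3→0→7 bottleneck 3, total now 25
augment #5: 1→5→0→7 bottleneck 3, total now 28

Maximum flow value: 28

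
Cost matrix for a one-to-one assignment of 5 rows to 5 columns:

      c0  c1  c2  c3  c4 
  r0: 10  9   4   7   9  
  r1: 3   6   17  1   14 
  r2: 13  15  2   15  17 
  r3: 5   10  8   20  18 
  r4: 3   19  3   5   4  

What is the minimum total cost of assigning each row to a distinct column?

optimal assignment: row0→col1 (cost 9), row1→col3 (cost 1), row2→col2 (cost 2), row3→col0 (cost 5), row4→col4 (cost 4)
total = 9 + 1 + 2 + 5 + 4 = 21

Minimum assignment cost: 21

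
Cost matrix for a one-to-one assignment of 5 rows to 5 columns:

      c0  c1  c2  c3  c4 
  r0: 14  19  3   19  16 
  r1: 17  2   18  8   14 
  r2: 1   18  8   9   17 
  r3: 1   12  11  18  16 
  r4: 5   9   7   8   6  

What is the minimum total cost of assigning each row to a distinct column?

Minimum assignment cost: 21

optimal assignment: row0→col2 (cost 3), row1→col1 (cost 2), row2→col3 (cost 9), row3→col0 (cost 1), row4→col4 (cost 6)
total = 3 + 2 + 9 + 1 + 6 = 21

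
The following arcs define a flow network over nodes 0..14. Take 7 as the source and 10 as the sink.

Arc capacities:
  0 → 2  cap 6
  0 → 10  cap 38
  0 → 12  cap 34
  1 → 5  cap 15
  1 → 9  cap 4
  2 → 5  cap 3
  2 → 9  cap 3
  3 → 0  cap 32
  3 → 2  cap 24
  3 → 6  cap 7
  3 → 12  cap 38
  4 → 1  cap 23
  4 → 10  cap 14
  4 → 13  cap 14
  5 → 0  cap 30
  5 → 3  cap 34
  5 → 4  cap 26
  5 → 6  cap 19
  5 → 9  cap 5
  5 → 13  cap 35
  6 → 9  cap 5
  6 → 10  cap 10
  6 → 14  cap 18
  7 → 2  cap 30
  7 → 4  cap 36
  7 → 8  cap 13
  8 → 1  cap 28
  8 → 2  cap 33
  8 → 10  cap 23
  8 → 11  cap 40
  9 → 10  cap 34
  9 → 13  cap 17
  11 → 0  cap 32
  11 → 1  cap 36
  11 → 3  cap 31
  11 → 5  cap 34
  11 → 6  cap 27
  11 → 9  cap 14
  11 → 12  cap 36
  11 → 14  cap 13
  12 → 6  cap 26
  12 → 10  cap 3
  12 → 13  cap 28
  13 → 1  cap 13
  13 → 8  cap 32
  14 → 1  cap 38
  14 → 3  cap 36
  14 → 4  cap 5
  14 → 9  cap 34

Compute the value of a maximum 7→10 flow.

Maximum flow value: 55

augment #1: 7→4→10 bottleneck 14, total now 14
augment #2: 7→8→10 bottleneck 13, total now 27
augment #3: 7→2→9→10 bottleneck 3, total now 30
augment #4: 7→2→5→0→10 bottleneck 3, total now 33
augment #5: 7→4→1→9→10 bottleneck 4, total now 37
augment #6: 7→4→13→8→10 bottleneck 10, total now 47
augment #7: 7→4→1→5→0→10 bottleneck 8, total now 55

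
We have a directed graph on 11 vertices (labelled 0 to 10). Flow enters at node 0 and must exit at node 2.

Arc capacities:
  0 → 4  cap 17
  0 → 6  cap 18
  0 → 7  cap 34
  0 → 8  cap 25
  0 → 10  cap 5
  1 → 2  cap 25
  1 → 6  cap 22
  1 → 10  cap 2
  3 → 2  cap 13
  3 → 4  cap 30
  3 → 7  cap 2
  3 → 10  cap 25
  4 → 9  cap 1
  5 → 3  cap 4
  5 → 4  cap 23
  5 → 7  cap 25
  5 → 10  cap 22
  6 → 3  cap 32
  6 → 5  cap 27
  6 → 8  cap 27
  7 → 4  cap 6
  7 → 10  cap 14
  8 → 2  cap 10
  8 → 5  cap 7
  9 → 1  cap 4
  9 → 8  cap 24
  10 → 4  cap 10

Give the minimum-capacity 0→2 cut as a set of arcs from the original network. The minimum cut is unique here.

augment #1: 0→8→2 push 10
augment #2: 0→6→3→2 push 13
augment #3: 0→4→9→1→2 push 1
max flow = 24; residual-reachable set from 0 gives S-side
cut edges (S→T): {(3,2), (4,9), (8,2)} total cap 24

Min-cut arcs: {(3,2), (4,9), (8,2)} (total capacity 24)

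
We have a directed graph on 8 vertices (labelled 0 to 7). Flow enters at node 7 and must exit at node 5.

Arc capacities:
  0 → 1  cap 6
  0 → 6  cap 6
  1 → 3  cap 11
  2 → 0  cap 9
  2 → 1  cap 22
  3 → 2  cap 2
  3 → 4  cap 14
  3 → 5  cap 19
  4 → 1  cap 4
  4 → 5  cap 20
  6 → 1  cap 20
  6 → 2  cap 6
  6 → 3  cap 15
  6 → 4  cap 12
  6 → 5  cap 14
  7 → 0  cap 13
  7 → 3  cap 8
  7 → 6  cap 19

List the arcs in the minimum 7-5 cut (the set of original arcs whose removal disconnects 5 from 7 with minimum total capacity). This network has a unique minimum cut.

augment #1: 7→3→5 push 8
augment #2: 7→6→5 push 14
augment #3: 7→6→3→5 push 5
augment #4: 7→0→1→3→5 push 6
augment #5: 7→0→6→4→5 push 6
max flow = 39; residual-reachable set from 7 gives S-side
cut edges (S→T): {(0,1), (0,6), (7,3), (7,6)} total cap 39

Min-cut arcs: {(0,1), (0,6), (7,3), (7,6)} (total capacity 39)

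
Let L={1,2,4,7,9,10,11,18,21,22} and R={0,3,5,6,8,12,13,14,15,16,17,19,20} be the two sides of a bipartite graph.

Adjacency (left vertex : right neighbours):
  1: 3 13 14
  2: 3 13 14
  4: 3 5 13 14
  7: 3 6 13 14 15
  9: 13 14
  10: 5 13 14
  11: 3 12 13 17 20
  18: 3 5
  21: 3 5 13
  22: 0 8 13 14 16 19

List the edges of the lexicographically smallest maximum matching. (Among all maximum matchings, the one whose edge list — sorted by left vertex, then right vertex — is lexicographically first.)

Lex-smallest maximum matching: {(1,3), (2,13), (4,5), (7,6), (9,14), (11,12), (22,0)}

|M| = 7 (so the lex-smallest maximum matching has 7 edges)
process left vertices in ascending order; for each, take the smallest-labelled available neighbour that still permits 7 edges overall, or leave it unmatched if none does
lex-smallest matching: {1-3, 2-13, 4-5, 7-6, 9-14, 11-12, 22-0}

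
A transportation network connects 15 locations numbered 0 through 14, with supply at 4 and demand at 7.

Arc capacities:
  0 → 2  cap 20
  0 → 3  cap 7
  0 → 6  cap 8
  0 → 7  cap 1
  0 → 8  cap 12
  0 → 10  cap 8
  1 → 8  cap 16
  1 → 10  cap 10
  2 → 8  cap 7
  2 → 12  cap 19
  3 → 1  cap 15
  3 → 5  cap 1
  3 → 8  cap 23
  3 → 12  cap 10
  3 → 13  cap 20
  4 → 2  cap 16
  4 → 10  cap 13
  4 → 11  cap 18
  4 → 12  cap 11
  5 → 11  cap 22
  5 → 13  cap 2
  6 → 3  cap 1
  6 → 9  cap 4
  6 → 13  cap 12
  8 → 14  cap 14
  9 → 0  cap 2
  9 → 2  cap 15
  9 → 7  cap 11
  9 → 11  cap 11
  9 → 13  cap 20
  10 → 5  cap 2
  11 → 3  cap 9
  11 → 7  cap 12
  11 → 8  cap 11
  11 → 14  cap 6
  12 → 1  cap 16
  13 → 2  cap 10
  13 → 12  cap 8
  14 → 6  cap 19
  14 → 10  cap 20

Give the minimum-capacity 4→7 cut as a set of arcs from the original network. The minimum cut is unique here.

Min-cut arcs: {(6,9), (11,7)} (total capacity 16)

augment #1: 4→11→7 push 12
augment #2: 4→11→14→6→9→7 push 4
max flow = 16; residual-reachable set from 4 gives S-side
cut edges (S→T): {(6,9), (11,7)} total cap 16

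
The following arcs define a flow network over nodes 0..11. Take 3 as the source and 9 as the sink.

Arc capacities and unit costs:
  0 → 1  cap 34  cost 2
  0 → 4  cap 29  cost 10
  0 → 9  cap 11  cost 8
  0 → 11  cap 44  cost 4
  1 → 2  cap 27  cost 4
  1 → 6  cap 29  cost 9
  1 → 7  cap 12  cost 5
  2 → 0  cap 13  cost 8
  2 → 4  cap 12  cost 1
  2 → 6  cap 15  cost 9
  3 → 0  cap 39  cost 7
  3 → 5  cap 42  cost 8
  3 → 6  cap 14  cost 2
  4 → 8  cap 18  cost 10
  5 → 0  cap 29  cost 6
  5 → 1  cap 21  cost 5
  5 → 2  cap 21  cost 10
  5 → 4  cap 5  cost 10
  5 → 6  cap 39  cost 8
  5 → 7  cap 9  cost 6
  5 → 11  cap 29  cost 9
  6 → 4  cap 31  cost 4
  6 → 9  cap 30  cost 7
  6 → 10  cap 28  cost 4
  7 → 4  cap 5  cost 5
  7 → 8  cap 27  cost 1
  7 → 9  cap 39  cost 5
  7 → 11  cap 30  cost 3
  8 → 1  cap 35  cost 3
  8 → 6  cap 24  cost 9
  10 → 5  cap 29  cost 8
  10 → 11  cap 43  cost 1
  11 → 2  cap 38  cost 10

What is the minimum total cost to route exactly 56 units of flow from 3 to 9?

shortest-cost path #1: 3→6→9 push 14 @ unit cost 9 (adds 126)
shortest-cost path #2: 3→0→9 push 11 @ unit cost 15 (adds 165)
shortest-cost path #3: 3→5→7→9 push 9 @ unit cost 19 (adds 171)
shortest-cost path #4: 3→0→1→7→9 push 12 @ unit cost 19 (adds 228)
shortest-cost path #5: 3→5→6→9 push 10 @ unit cost 23 (adds 230)
total cost = 920

Minimum cost for 56 units: 920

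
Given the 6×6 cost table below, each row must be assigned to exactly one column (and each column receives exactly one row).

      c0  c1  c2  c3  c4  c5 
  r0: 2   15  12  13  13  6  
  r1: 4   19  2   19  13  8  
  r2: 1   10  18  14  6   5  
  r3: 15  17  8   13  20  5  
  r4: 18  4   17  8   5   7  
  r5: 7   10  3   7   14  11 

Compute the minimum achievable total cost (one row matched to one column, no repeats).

optimal assignment: row0→col0 (cost 2), row1→col2 (cost 2), row2→col4 (cost 6), row3→col5 (cost 5), row4→col1 (cost 4), row5→col3 (cost 7)
total = 2 + 2 + 6 + 5 + 4 + 7 = 26

Minimum assignment cost: 26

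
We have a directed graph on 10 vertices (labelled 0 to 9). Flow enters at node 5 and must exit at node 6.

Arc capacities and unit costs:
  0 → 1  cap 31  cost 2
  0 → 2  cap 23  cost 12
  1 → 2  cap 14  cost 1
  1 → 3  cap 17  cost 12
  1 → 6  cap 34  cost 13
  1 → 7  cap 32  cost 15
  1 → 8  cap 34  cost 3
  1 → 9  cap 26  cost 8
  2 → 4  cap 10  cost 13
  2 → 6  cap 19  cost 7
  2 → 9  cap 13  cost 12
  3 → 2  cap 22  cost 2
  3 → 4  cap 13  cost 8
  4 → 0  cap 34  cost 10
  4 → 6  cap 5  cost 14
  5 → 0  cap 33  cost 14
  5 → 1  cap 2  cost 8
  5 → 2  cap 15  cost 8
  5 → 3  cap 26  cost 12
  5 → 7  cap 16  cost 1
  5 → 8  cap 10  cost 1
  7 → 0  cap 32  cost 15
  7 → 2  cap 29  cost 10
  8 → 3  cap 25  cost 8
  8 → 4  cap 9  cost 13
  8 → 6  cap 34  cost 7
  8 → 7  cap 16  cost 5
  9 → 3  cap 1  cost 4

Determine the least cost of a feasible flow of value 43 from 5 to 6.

shortest-cost path #1: 5→8→6 push 10 @ unit cost 8 (adds 80)
shortest-cost path #2: 5→2→6 push 15 @ unit cost 15 (adds 225)
shortest-cost path #3: 5→1→2→6 push 2 @ unit cost 16 (adds 32)
shortest-cost path #4: 5→7→2→6 push 2 @ unit cost 18 (adds 36)
shortest-cost path #5: 5→7→2→1→8→6 push 2 @ unit cost 20 (adds 40)
shortest-cost path #6: 5→0→1→8→6 push 12 @ unit cost 26 (adds 312)
total cost = 725

Minimum cost for 43 units: 725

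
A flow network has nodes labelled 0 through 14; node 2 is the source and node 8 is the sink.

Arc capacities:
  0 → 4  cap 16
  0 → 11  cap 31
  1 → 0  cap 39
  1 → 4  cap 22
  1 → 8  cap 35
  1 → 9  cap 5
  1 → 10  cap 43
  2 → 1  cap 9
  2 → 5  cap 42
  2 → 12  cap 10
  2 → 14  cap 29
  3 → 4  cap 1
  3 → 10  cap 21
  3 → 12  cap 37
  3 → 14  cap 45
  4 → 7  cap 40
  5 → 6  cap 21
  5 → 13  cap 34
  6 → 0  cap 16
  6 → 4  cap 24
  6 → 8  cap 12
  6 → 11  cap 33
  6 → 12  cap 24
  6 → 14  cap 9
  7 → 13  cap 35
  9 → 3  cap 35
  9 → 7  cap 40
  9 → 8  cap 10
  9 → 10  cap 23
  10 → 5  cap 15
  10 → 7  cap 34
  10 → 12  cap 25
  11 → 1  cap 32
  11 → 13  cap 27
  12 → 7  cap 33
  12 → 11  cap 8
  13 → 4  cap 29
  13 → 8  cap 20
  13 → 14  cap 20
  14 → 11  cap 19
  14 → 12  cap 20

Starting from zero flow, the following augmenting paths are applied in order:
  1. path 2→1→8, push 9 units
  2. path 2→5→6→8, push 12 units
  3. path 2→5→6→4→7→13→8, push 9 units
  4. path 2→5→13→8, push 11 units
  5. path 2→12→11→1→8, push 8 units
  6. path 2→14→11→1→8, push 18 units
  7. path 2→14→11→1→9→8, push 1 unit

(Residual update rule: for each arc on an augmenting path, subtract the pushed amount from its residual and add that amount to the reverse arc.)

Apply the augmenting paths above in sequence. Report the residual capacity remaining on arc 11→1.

after path 1 (2→1→8, push 9): res(11,1)=32
after path 2 (2→5→6→8, push 12): res(11,1)=32
after path 3 (2→5→6→4→7→13→8, push 9): res(11,1)=32
after path 4 (2→5→13→8, push 11): res(11,1)=32
after path 5 (2→12→11→1→8, push 8): res(11,1)=24
after path 6 (2→14→11→1→8, push 18): res(11,1)=6
after path 7 (2→14→11→1→9→8, push 1): res(11,1)=5

Residual capacity of (11,1): 5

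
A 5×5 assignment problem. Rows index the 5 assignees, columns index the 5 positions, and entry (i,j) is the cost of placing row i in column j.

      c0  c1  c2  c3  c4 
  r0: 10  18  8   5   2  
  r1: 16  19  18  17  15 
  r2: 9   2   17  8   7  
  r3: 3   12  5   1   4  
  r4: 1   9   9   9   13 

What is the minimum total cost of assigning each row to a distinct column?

Minimum assignment cost: 24

optimal assignment: row0→col4 (cost 2), row1→col2 (cost 18), row2→col1 (cost 2), row3→col3 (cost 1), row4→col0 (cost 1)
total = 2 + 18 + 2 + 1 + 1 = 24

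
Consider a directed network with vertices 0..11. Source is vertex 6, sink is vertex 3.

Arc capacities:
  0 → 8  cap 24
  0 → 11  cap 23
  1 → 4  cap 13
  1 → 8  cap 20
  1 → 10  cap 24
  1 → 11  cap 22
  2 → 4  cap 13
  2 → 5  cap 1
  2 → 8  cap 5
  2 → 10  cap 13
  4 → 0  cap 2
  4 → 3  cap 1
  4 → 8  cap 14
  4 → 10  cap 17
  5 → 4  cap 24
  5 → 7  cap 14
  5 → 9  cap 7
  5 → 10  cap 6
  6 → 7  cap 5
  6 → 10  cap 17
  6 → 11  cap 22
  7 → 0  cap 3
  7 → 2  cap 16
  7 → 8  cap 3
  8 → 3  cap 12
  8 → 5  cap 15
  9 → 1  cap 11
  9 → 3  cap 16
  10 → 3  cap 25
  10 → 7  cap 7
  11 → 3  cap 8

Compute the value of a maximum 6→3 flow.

augment #1: 6→10→3 bottleneck 17, total now 17
augment #2: 6→11→3 bottleneck 8, total now 25
augment #3: 6→7→8→3 bottleneck 3, total now 28
augment #4: 6→7→0→8→3 bottleneck 2, total now 30

Maximum flow value: 30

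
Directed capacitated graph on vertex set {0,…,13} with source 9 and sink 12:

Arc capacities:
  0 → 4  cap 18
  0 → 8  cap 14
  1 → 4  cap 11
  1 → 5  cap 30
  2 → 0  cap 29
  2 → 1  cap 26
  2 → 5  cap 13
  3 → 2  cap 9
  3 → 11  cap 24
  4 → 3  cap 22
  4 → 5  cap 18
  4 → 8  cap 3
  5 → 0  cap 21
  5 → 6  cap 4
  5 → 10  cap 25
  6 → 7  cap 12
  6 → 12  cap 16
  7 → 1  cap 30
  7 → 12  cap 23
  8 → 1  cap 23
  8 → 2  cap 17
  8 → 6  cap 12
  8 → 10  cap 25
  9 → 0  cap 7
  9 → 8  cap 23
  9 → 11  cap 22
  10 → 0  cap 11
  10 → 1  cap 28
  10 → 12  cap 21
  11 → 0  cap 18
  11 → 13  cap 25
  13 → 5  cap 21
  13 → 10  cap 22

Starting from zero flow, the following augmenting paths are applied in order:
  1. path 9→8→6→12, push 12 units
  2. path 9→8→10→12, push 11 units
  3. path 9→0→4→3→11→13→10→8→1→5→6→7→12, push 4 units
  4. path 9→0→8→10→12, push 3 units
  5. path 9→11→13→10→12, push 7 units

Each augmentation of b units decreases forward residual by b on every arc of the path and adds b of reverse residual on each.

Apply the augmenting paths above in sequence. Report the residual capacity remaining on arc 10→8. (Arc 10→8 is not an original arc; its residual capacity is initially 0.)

after path 1 (9→8→6→12, push 12): res(10,8)=0
after path 2 (9→8→10→12, push 11): res(10,8)=11
after path 3 (9→0→4→3→11→13→10→8→1→5→6→7→12, push 4): res(10,8)=7
after path 4 (9→0→8→10→12, push 3): res(10,8)=10
after path 5 (9→11→13→10→12, push 7): res(10,8)=10

Residual capacity of (10,8): 10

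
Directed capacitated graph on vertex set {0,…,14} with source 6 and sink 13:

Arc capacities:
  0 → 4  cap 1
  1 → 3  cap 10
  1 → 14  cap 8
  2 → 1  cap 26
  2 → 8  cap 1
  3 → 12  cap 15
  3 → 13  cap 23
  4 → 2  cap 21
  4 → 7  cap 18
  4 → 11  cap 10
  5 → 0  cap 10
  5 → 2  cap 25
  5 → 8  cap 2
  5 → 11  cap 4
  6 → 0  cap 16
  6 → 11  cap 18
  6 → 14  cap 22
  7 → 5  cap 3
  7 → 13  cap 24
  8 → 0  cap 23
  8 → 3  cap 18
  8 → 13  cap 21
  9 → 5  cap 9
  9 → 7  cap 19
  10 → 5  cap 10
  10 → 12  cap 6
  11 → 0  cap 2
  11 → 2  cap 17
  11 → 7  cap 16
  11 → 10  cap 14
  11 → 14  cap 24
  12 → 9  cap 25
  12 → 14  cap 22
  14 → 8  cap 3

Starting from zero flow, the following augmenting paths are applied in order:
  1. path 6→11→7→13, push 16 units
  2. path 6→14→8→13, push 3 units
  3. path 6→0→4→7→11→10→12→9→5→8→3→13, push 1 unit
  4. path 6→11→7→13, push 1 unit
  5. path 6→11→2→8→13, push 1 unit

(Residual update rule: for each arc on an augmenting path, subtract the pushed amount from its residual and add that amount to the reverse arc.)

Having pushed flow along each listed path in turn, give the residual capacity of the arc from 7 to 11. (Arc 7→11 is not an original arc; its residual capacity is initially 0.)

after path 1 (6→11→7→13, push 16): res(7,11)=16
after path 2 (6→14→8→13, push 3): res(7,11)=16
after path 3 (6→0→4→7→11→10→12→9→5→8→3→13, push 1): res(7,11)=15
after path 4 (6→11→7→13, push 1): res(7,11)=16
after path 5 (6→11→2→8→13, push 1): res(7,11)=16

Residual capacity of (7,11): 16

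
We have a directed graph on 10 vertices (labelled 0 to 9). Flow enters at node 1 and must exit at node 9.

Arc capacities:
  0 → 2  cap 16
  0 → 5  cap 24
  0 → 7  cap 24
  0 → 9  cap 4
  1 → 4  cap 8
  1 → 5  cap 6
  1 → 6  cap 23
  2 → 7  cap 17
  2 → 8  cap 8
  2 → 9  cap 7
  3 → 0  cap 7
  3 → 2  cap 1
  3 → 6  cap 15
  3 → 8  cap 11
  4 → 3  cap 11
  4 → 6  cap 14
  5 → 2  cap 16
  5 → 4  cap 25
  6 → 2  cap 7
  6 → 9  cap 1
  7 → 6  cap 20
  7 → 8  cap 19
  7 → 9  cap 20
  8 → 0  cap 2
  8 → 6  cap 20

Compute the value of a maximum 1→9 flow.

augment #1: 1→6→9 bottleneck 1, total now 1
augment #2: 1→5→2→9 bottleneck 6, total now 7
augment #3: 1→6→2→9 bottleneck 1, total now 8
augment #4: 1→4→3→0→9 bottleneck 4, total now 12
augment #5: 1→6→2→7→9 bottleneck 6, total now 18
augment #6: 1→4→3→0→7→9 bottleneck 3, total now 21
augment #7: 1→4→3→2→7→9 bottleneck 1, total now 22

Maximum flow value: 22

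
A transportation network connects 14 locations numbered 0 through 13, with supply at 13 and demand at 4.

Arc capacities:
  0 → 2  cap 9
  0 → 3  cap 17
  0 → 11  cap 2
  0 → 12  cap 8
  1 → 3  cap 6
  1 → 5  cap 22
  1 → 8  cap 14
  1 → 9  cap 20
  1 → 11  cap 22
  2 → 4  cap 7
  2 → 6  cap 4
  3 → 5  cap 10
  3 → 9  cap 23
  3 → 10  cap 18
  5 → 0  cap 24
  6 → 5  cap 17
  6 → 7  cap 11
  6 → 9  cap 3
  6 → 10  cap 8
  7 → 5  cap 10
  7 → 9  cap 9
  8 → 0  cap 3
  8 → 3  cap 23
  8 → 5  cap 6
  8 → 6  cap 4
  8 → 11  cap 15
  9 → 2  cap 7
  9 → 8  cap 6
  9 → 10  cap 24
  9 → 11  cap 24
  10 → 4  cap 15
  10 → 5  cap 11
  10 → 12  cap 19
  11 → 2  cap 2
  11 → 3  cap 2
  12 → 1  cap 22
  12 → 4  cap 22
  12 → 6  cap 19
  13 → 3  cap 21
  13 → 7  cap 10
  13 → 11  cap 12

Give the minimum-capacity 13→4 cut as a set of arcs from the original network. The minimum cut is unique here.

Min-cut arcs: {(11,2), (11,3), (13,3), (13,7)} (total capacity 35)

augment #1: 13→3→10→4 push 15
augment #2: 13→11→2→4 push 2
augment #3: 13→3→9→2→4 push 5
augment #4: 13→3→10→12→4 push 1
augment #5: 13→7→5→0→12→4 push 8
augment #6: 13→7→9→10→12→4 push 2
augment #7: 13→11→3→10→12→4 push 2
max flow = 35; residual-reachable set from 13 gives S-side
cut edges (S→T): {(11,2), (11,3), (13,3), (13,7)} total cap 35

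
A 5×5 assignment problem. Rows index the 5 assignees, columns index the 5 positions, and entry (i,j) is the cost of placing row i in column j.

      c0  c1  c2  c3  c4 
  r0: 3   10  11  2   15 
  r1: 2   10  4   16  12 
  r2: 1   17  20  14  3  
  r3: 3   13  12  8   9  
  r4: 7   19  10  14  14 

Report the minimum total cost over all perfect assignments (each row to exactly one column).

optimal assignment: row0→col3 (cost 2), row1→col1 (cost 10), row2→col4 (cost 3), row3→col0 (cost 3), row4→col2 (cost 10)
total = 2 + 10 + 3 + 3 + 10 = 28

Minimum assignment cost: 28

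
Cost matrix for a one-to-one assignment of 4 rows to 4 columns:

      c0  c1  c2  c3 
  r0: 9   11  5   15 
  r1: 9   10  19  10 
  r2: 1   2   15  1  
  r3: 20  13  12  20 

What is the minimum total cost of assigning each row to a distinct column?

optimal assignment: row0→col2 (cost 5), row1→col0 (cost 9), row2→col3 (cost 1), row3→col1 (cost 13)
total = 5 + 9 + 1 + 13 = 28

Minimum assignment cost: 28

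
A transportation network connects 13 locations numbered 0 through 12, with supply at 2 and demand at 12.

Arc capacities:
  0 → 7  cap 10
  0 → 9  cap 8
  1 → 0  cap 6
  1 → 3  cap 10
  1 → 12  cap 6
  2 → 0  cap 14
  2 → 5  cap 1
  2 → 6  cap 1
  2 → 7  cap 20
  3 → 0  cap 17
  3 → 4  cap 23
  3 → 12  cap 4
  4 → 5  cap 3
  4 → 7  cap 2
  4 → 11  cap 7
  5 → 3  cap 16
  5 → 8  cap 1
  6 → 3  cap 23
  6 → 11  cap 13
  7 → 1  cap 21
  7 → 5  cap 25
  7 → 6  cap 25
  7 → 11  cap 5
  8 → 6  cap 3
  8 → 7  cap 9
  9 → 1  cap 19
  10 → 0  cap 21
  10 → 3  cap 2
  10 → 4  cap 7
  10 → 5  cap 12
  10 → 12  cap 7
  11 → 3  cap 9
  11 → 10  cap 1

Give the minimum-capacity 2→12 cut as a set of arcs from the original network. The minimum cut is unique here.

augment #1: 2→5→3→12 push 1
augment #2: 2→6→3→12 push 1
augment #3: 2→7→1→12 push 6
augment #4: 2→7→1→3→12 push 2
augment #5: 2→7→11→10→12 push 1
max flow = 11; residual-reachable set from 2 gives S-side
cut edges (S→T): {(1,12), (3,12), (11,10)} total cap 11

Min-cut arcs: {(1,12), (3,12), (11,10)} (total capacity 11)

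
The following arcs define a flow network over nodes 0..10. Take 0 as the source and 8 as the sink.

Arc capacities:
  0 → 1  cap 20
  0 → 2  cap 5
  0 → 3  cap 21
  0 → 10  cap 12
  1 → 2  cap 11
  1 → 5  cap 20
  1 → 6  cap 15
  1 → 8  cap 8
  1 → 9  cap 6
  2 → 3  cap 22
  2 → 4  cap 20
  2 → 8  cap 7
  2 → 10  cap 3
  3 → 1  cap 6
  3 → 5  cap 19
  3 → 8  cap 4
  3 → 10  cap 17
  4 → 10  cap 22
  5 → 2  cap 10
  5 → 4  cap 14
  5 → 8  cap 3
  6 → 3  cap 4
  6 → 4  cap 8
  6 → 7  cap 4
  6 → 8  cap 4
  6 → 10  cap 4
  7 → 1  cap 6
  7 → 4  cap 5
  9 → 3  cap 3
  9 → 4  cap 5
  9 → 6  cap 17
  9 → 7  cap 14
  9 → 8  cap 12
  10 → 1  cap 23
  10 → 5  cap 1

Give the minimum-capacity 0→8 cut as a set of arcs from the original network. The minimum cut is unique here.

augment #1: 0→1→8 push 8
augment #2: 0→2→8 push 5
augment #3: 0→3→8 push 4
augment #4: 0→1→2→8 push 2
augment #5: 0→1→5→8 push 3
augment #6: 0→1→6→8 push 4
augment #7: 0→1→9→8 push 3
augment #8: 0→3→1→9→8 push 3
max flow = 32; residual-reachable set from 0 gives S-side
cut edges (S→T): {(1,8), (1,9), (2,8), (3,8), (5,8), (6,8)} total cap 32

Min-cut arcs: {(1,8), (1,9), (2,8), (3,8), (5,8), (6,8)} (total capacity 32)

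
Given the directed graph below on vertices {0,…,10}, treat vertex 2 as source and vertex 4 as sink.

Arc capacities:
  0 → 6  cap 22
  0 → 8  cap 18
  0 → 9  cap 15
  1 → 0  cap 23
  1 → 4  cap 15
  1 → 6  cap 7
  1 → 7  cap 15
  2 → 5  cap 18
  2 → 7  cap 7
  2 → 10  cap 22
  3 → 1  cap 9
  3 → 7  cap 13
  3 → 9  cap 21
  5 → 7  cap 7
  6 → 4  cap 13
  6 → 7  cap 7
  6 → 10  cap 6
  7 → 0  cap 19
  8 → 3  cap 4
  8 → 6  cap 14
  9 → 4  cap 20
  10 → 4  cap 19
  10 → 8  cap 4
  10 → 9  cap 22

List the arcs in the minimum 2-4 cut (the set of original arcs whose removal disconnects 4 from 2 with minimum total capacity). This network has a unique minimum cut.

augment #1: 2→10→4 push 19
augment #2: 2→10→9→4 push 3
augment #3: 2→7→0→6→4 push 7
augment #4: 2→5→7→0→6→4 push 6
augment #5: 2→5→7→0→9→4 push 1
max flow = 36; residual-reachable set from 2 gives S-side
cut edges (S→T): {(2,7), (2,10), (5,7)} total cap 36

Min-cut arcs: {(2,7), (2,10), (5,7)} (total capacity 36)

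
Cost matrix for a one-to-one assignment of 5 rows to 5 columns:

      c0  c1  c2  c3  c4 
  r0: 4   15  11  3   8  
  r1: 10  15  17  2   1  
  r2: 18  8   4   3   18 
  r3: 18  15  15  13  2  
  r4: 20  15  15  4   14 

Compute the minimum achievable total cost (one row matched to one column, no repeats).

Minimum assignment cost: 27

optimal assignment: row0→col0 (cost 4), row1→col3 (cost 2), row2→col2 (cost 4), row3→col4 (cost 2), row4→col1 (cost 15)
total = 4 + 2 + 4 + 2 + 15 = 27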